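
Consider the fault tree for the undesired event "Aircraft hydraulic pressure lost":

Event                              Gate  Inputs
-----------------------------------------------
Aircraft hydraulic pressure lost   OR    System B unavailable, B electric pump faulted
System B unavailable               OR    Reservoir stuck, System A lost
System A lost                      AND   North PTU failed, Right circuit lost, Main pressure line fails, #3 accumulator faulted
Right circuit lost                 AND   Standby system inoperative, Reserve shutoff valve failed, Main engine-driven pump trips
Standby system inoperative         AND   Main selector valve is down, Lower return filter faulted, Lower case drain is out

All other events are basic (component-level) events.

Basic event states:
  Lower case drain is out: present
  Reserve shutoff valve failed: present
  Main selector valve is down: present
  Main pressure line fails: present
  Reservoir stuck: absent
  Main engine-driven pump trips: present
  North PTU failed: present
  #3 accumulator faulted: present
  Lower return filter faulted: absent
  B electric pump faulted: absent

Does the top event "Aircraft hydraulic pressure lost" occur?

No

Standby system inoperative [AND]: Main selector valve is down=occurs, Lower return filter faulted=not, Lower case drain is out=occurs → not all inputs occur → does not occur.
Right circuit lost [AND]: Standby system inoperative=not, Reserve shutoff valve failed=occurs, Main engine-driven pump trips=occurs → not all inputs occur → does not occur.
System A lost [AND]: North PTU failed=occurs, Right circuit lost=not, Main pressure line fails=occurs, #3 accumulator faulted=occurs → not all inputs occur → does not occur.
System B unavailable [OR]: Reservoir stuck=not, System A lost=not → no input occurs → does not occur.
Aircraft hydraulic pressure lost [OR]: System B unavailable=not, B electric pump faulted=not → no input occurs → does not occur.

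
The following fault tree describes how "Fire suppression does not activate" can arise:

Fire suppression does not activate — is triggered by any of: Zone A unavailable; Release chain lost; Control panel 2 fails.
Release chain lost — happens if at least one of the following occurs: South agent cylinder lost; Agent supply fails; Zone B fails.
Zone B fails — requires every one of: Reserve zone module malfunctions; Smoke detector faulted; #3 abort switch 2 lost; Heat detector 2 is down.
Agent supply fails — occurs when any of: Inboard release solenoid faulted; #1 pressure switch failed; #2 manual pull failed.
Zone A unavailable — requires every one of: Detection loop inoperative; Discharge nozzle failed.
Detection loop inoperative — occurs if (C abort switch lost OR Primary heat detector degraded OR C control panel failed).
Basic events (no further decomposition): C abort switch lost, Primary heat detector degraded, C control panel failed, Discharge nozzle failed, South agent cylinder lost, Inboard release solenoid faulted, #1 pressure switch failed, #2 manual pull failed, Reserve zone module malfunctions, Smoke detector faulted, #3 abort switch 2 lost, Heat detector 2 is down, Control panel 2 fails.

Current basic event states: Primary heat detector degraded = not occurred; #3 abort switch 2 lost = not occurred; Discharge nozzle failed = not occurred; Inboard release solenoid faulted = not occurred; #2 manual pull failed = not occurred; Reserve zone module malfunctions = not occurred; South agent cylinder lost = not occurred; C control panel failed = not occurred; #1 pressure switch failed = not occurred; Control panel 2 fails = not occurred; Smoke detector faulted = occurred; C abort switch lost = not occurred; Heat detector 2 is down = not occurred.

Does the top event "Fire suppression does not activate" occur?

No

Detection loop inoperative [OR]: C abort switch lost=not, Primary heat detector degraded=not, C control panel failed=not → no input occurs → does not occur.
Zone A unavailable [AND]: Detection loop inoperative=not, Discharge nozzle failed=not → not all inputs occur → does not occur.
Agent supply fails [OR]: Inboard release solenoid faulted=not, #1 pressure switch failed=not, #2 manual pull failed=not → no input occurs → does not occur.
Zone B fails [AND]: Reserve zone module malfunctions=not, Smoke detector faulted=occurs, #3 abort switch 2 lost=not, Heat detector 2 is down=not → not all inputs occur → does not occur.
Release chain lost [OR]: South agent cylinder lost=not, Agent supply fails=not, Zone B fails=not → no input occurs → does not occur.
Fire suppression does not activate [OR]: Zone A unavailable=not, Release chain lost=not, Control panel 2 fails=not → no input occurs → does not occur.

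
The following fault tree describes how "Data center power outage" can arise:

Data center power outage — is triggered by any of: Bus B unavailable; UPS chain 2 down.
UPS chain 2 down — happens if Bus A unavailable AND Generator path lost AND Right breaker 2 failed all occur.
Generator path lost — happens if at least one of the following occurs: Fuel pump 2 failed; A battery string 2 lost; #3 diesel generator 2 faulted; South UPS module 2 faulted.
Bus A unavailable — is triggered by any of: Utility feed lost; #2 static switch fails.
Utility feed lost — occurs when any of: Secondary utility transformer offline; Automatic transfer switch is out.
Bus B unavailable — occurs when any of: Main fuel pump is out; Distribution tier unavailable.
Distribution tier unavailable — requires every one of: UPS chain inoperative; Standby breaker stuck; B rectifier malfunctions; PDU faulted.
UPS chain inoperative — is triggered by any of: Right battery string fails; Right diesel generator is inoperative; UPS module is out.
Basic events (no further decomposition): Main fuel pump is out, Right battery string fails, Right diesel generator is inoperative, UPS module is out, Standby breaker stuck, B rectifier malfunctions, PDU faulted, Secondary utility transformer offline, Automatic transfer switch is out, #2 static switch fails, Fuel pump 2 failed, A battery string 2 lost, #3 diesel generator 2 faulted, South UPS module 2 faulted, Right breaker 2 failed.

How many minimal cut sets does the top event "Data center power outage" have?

UPS chain inoperative [OR]: union of children's cut sets → 3 cut set(s).
Distribution tier unavailable [AND]: one cut set from each child combined → 3 × 1 × 1 × 1 = 3 cut set(s).
Bus B unavailable [OR]: union of children's cut sets → 4 cut set(s).
Utility feed lost [OR]: union of children's cut sets → 2 cut set(s).
Bus A unavailable [OR]: union of children's cut sets → 3 cut set(s).
Generator path lost [OR]: union of children's cut sets → 4 cut set(s).
UPS chain 2 down [AND]: one cut set from each child combined → 3 × 4 × 1 = 12 cut set(s).
Data center power outage [OR]: union of children's cut sets → 16 cut set(s).

16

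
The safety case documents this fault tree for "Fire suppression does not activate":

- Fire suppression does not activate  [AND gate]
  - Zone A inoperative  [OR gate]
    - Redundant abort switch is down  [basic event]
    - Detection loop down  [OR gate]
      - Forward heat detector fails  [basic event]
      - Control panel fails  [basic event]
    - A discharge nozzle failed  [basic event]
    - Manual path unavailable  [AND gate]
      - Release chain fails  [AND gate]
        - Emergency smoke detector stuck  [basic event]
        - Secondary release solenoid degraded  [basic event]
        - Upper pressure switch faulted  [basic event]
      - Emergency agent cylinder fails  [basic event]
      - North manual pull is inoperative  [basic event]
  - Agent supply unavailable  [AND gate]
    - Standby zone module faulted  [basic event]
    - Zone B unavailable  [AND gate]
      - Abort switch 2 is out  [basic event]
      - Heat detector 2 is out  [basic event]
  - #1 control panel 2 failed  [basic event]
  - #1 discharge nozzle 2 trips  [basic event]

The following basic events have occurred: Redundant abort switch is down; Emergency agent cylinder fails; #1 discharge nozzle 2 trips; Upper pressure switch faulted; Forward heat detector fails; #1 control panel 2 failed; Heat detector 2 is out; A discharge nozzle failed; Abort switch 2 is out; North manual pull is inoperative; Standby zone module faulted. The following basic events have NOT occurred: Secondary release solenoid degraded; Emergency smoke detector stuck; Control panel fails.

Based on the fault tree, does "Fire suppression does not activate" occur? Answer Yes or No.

Detection loop down [OR]: Forward heat detector fails=occurs, Control panel fails=not → at least one input occurs → occurs.
Release chain fails [AND]: Emergency smoke detector stuck=not, Secondary release solenoid degraded=not, Upper pressure switch faulted=occurs → not all inputs occur → does not occur.
Manual path unavailable [AND]: Release chain fails=not, Emergency agent cylinder fails=occurs, North manual pull is inoperative=occurs → not all inputs occur → does not occur.
Zone A inoperative [OR]: Redundant abort switch is down=occurs, Detection loop down=occurs, A discharge nozzle failed=occurs, Manual path unavailable=not → at least one input occurs → occurs.
Zone B unavailable [AND]: Abort switch 2 is out=occurs, Heat detector 2 is out=occurs → all inputs occur → occurs.
Agent supply unavailable [AND]: Standby zone module faulted=occurs, Zone B unavailable=occurs → all inputs occur → occurs.
Fire suppression does not activate [AND]: Zone A inoperative=occurs, Agent supply unavailable=occurs, #1 control panel 2 failed=occurs, #1 discharge nozzle 2 trips=occurs → all inputs occur → occurs.

Yes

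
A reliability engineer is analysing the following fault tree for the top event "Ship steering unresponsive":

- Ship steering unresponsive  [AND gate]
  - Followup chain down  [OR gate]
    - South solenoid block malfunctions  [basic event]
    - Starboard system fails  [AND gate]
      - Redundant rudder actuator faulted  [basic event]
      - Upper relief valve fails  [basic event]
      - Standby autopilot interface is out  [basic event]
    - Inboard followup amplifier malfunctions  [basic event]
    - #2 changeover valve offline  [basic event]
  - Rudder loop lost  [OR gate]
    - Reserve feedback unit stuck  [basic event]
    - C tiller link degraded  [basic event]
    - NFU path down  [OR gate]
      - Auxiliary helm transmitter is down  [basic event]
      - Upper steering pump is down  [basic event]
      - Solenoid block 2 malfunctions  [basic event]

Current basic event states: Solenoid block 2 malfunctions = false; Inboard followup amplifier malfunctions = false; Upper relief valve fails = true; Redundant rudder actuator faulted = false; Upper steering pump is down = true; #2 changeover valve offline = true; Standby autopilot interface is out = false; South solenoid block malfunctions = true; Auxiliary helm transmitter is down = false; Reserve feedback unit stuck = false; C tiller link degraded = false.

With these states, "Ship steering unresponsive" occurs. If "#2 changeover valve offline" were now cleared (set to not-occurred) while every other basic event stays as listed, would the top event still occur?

Yes

Counterfactual: set "#2 changeover valve offline" to not occurred.
Starboard system fails [AND]: Redundant rudder actuator faulted=not, Upper relief valve fails=occurs, Standby autopilot interface is out=not → not all inputs occur → does not occur.
Followup chain down [OR]: South solenoid block malfunctions=occurs, Starboard system fails=not, Inboard followup amplifier malfunctions=not, #2 changeover valve offline=not → at least one input occurs → occurs.
NFU path down [OR]: Auxiliary helm transmitter is down=not, Upper steering pump is down=occurs, Solenoid block 2 malfunctions=not → at least one input occurs → occurs.
Rudder loop lost [OR]: Reserve feedback unit stuck=not, C tiller link degraded=not, NFU path down=occurs → at least one input occurs → occurs.
Ship steering unresponsive [AND]: Followup chain down=occurs, Rudder loop lost=occurs → all inputs occur → occurs.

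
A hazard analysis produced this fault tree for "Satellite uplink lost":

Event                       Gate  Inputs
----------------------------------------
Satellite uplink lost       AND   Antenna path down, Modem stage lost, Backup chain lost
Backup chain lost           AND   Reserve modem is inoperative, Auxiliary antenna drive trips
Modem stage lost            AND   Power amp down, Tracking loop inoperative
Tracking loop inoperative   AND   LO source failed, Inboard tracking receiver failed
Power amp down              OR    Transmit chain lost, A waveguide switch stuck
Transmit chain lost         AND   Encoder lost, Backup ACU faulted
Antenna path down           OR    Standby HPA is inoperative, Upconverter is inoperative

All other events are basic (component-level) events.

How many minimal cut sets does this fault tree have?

4

Antenna path down [OR]: union of children's cut sets → 2 cut set(s).
Transmit chain lost [AND]: one cut set from each child combined → 1 × 1 = 1 cut set(s).
Power amp down [OR]: union of children's cut sets → 2 cut set(s).
Tracking loop inoperative [AND]: one cut set from each child combined → 1 × 1 = 1 cut set(s).
Modem stage lost [AND]: one cut set from each child combined → 2 × 1 = 2 cut set(s).
Backup chain lost [AND]: one cut set from each child combined → 1 × 1 = 1 cut set(s).
Satellite uplink lost [AND]: one cut set from each child combined → 2 × 2 × 1 = 4 cut set(s).
Minimal cut sets: {Auxiliary antenna drive trips, Backup ACU faulted, Encoder lost, Inboard tracking receiver failed, LO source failed, Reserve modem is inoperative, Standby HPA is inoperative}; {A waveguide switch stuck, Auxiliary antenna drive trips, Inboard tracking receiver failed, LO source failed, Reserve modem is inoperative, Standby HPA is inoperative}; {Auxiliary antenna drive trips, Backup ACU faulted, Encoder lost, Inboard tracking receiver failed, LO source failed, Reserve modem is inoperative, Upconverter is inoperative}; {A waveguide switch stuck, Auxiliary antenna drive trips, Inboard tracking receiver failed, LO source failed, Reserve modem is inoperative, Upconverter is inoperative}.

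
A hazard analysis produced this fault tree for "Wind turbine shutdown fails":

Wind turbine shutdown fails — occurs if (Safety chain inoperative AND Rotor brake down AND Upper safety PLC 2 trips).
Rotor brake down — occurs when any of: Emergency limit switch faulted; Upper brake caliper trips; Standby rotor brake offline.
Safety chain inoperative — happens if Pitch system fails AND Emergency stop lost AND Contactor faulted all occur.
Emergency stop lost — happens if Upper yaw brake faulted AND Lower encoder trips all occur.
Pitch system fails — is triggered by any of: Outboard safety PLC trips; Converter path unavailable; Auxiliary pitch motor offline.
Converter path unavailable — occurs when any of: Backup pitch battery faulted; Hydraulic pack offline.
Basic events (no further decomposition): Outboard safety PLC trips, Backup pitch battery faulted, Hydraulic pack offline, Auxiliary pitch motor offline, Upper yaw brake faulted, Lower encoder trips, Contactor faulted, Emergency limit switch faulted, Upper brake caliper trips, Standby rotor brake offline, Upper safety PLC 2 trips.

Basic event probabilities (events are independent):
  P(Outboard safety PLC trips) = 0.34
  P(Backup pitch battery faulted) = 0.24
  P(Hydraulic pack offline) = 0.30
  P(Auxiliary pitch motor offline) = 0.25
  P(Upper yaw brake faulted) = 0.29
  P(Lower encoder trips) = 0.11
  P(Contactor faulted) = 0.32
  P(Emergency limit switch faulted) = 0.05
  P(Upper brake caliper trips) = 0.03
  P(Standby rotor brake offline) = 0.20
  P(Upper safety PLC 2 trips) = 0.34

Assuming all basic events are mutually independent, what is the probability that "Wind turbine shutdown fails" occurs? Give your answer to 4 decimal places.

0.0007

P(Converter path unavailable) [OR] = 1 − (1−0.24) × (1−0.30) = 0.468000
P(Pitch system fails) [OR] = 1 − (1−0.34) × (1−0.468000) × (1−0.25) = 0.736660
P(Emergency stop lost) [AND] = 0.29 × 0.11 = 0.031900
P(Safety chain inoperative) [AND] = 0.736660 × 0.031900 × 0.32 = 0.007520
P(Rotor brake down) [OR] = 1 − (1−0.05) × (1−0.03) × (1−0.20) = 0.262800
P(Wind turbine shutdown fails) [AND] = 0.007520 × 0.262800 × 0.34 = 0.000672
Rounded to 4 decimal places: P(Wind turbine shutdown fails) ≈ 0.0007.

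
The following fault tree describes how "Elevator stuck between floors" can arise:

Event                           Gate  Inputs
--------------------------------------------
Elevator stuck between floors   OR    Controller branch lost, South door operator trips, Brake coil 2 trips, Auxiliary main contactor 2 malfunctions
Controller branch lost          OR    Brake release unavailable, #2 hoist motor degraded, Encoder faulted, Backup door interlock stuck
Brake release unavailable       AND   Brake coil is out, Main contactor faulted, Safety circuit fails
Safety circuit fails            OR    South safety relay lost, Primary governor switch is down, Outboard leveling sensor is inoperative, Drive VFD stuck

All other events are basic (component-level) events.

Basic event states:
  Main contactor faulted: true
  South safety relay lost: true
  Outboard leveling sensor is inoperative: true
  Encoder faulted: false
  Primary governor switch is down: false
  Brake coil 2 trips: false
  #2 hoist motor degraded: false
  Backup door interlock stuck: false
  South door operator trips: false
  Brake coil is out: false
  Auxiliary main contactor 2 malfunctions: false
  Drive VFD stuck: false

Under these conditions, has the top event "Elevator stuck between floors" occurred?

Safety circuit fails [OR]: South safety relay lost=occurs, Primary governor switch is down=not, Outboard leveling sensor is inoperative=occurs, Drive VFD stuck=not → at least one input occurs → occurs.
Brake release unavailable [AND]: Brake coil is out=not, Main contactor faulted=occurs, Safety circuit fails=occurs → not all inputs occur → does not occur.
Controller branch lost [OR]: Brake release unavailable=not, #2 hoist motor degraded=not, Encoder faulted=not, Backup door interlock stuck=not → no input occurs → does not occur.
Elevator stuck between floors [OR]: Controller branch lost=not, South door operator trips=not, Brake coil 2 trips=not, Auxiliary main contactor 2 malfunctions=not → no input occurs → does not occur.

No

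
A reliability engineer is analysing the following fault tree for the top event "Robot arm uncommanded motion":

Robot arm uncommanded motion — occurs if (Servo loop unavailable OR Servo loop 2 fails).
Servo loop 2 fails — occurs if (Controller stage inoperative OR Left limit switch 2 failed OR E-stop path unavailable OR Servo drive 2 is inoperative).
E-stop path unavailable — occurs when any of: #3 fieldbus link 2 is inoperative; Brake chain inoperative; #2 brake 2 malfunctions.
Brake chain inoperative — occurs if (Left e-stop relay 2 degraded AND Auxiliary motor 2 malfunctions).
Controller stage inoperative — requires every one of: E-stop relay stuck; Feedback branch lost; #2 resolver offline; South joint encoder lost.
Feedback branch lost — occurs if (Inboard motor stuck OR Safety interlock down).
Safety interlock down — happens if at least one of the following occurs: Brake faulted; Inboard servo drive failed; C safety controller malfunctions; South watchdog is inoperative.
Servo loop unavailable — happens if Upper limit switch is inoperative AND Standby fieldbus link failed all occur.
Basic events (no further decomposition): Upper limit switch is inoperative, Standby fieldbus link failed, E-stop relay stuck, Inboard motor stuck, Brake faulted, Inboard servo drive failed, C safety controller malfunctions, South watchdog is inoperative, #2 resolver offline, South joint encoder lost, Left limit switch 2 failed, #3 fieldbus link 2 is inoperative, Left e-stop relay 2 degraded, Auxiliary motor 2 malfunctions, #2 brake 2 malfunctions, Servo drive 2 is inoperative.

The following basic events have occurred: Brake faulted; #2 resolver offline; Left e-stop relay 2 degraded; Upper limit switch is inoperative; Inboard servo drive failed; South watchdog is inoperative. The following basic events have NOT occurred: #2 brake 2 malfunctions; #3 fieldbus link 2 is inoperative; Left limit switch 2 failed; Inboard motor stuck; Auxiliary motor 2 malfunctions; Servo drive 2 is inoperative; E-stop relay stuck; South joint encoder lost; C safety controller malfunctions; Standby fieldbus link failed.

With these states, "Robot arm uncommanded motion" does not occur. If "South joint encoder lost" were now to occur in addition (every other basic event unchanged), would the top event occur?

Counterfactual: set "South joint encoder lost" to occurred.
Servo loop unavailable [AND]: Upper limit switch is inoperative=occurs, Standby fieldbus link failed=not → not all inputs occur → does not occur.
Safety interlock down [OR]: Brake faulted=occurs, Inboard servo drive failed=occurs, C safety controller malfunctions=not, South watchdog is inoperative=occurs → at least one input occurs → occurs.
Feedback branch lost [OR]: Inboard motor stuck=not, Safety interlock down=occurs → at least one input occurs → occurs.
Controller stage inoperative [AND]: E-stop relay stuck=not, Feedback branch lost=occurs, #2 resolver offline=occurs, South joint encoder lost=occurs → not all inputs occur → does not occur.
Brake chain inoperative [AND]: Left e-stop relay 2 degraded=occurs, Auxiliary motor 2 malfunctions=not → not all inputs occur → does not occur.
E-stop path unavailable [OR]: #3 fieldbus link 2 is inoperative=not, Brake chain inoperative=not, #2 brake 2 malfunctions=not → no input occurs → does not occur.
Servo loop 2 fails [OR]: Controller stage inoperative=not, Left limit switch 2 failed=not, E-stop path unavailable=not, Servo drive 2 is inoperative=not → no input occurs → does not occur.
Robot arm uncommanded motion [OR]: Servo loop unavailable=not, Servo loop 2 fails=not → no input occurs → does not occur.

No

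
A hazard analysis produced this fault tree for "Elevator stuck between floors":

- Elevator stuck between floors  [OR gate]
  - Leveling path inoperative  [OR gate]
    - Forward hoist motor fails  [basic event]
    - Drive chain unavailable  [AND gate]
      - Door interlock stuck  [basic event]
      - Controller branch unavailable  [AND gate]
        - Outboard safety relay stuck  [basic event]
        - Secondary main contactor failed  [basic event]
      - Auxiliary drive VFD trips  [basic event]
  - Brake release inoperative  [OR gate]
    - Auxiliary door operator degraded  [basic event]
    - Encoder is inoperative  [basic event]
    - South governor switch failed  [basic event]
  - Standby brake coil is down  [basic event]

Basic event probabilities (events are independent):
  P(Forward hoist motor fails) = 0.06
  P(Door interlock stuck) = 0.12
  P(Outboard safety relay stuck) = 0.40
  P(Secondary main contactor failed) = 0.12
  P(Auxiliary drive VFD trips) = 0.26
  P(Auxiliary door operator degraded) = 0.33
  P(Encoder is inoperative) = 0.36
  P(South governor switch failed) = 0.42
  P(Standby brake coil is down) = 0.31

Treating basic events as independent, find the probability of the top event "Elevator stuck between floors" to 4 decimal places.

0.8389

P(Controller branch unavailable) [AND] = 0.40 × 0.12 = 0.048000
P(Drive chain unavailable) [AND] = 0.12 × 0.048000 × 0.26 = 0.001498
P(Leveling path inoperative) [OR] = 1 − (1−0.06) × (1−0.001498) = 0.061408
P(Brake release inoperative) [OR] = 1 − (1−0.33) × (1−0.36) × (1−0.42) = 0.751296
P(Elevator stuck between floors) [OR] = 1 − (1−0.061408) × (1−0.751296) × (1−0.31) = 0.838932
Rounded to 4 decimal places: P(Elevator stuck between floors) ≈ 0.8389.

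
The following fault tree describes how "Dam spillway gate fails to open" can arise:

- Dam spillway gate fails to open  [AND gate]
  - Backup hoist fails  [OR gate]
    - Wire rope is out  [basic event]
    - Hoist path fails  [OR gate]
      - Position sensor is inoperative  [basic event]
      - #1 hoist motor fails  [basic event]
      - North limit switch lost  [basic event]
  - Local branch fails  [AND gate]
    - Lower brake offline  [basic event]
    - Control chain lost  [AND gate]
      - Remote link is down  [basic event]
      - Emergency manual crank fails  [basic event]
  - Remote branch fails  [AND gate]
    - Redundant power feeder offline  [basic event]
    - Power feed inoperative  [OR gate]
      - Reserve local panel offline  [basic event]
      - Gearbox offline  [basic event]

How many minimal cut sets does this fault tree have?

Hoist path fails [OR]: union of children's cut sets → 3 cut set(s).
Backup hoist fails [OR]: union of children's cut sets → 4 cut set(s).
Control chain lost [AND]: one cut set from each child combined → 1 × 1 = 1 cut set(s).
Local branch fails [AND]: one cut set from each child combined → 1 × 1 = 1 cut set(s).
Power feed inoperative [OR]: union of children's cut sets → 2 cut set(s).
Remote branch fails [AND]: one cut set from each child combined → 1 × 2 = 2 cut set(s).
Dam spillway gate fails to open [AND]: one cut set from each child combined → 4 × 1 × 2 = 8 cut set(s).
Minimal cut sets: {Emergency manual crank fails, Lower brake offline, Redundant power feeder offline, Remote link is down, Reserve local panel offline, Wire rope is out}; {Emergency manual crank fails, Gearbox offline, Lower brake offline, Redundant power feeder offline, Remote link is down, Wire rope is out}; {Emergency manual crank fails, Lower brake offline, Position sensor is inoperative, Redundant power feeder offline, Remote link is down, Reserve local panel offline}; {Emergency manual crank fails, Gearbox offline, Lower brake offline, Position sensor is inoperative, Redundant power feeder offline, Remote link is down}; {#1 hoist motor fails, Emergency manual crank fails, Lower brake offline, Redundant power feeder offline, Remote link is down, Reserve local panel offline}; {#1 hoist motor fails, Emergency manual crank fails, Gearbox offline, Lower brake offline, Redundant power feeder offline, Remote link is down}; {Emergency manual crank fails, Lower brake offline, North limit switch lost, Redundant power feeder offline, Remote link is down, Reserve local panel offline}; {Emergency manual crank fails, Gearbox offline, Lower brake offline, North limit switch lost, Redundant power feeder offline, Remote link is down}.

8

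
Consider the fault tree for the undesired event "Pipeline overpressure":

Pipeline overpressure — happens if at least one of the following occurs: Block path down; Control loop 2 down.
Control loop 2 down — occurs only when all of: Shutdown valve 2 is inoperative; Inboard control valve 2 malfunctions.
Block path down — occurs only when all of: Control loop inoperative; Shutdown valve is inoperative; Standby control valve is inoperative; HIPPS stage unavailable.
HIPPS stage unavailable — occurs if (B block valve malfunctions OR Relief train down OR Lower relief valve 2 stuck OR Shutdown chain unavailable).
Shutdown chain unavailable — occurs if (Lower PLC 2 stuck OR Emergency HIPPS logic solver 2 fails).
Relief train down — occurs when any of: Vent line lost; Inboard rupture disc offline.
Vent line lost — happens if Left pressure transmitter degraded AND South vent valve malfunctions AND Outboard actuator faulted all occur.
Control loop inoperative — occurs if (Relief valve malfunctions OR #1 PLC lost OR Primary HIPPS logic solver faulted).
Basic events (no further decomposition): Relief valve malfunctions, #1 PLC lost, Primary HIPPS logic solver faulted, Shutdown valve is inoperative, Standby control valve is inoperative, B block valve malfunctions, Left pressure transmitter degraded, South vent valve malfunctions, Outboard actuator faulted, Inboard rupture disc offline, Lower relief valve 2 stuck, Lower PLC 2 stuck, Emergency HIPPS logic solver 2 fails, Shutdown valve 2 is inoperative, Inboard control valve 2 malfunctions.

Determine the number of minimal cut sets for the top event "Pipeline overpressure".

19

Control loop inoperative [OR]: union of children's cut sets → 3 cut set(s).
Vent line lost [AND]: one cut set from each child combined → 1 × 1 × 1 = 1 cut set(s).
Relief train down [OR]: union of children's cut sets → 2 cut set(s).
Shutdown chain unavailable [OR]: union of children's cut sets → 2 cut set(s).
HIPPS stage unavailable [OR]: union of children's cut sets → 6 cut set(s).
Block path down [AND]: one cut set from each child combined → 3 × 1 × 1 × 6 = 18 cut set(s).
Control loop 2 down [AND]: one cut set from each child combined → 1 × 1 = 1 cut set(s).
Pipeline overpressure [OR]: union of children's cut sets → 19 cut set(s).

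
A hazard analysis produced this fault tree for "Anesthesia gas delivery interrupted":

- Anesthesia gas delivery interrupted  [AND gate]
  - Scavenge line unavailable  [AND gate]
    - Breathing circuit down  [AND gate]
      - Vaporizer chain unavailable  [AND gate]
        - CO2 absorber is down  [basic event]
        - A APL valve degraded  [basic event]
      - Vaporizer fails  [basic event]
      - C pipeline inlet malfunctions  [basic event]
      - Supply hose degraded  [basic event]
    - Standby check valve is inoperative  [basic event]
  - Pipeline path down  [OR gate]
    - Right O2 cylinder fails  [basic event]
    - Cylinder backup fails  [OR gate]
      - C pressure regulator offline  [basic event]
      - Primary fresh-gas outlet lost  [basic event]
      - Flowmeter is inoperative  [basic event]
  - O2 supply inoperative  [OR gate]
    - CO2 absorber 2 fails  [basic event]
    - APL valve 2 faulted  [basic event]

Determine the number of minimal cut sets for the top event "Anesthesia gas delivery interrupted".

8

Vaporizer chain unavailable [AND]: one cut set from each child combined → 1 × 1 = 1 cut set(s).
Breathing circuit down [AND]: one cut set from each child combined → 1 × 1 × 1 × 1 = 1 cut set(s).
Scavenge line unavailable [AND]: one cut set from each child combined → 1 × 1 = 1 cut set(s).
Cylinder backup fails [OR]: union of children's cut sets → 3 cut set(s).
Pipeline path down [OR]: union of children's cut sets → 4 cut set(s).
O2 supply inoperative [OR]: union of children's cut sets → 2 cut set(s).
Anesthesia gas delivery interrupted [AND]: one cut set from each child combined → 1 × 4 × 2 = 8 cut set(s).
Minimal cut sets: {A APL valve degraded, C pipeline inlet malfunctions, CO2 absorber 2 fails, CO2 absorber is down, Right O2 cylinder fails, Standby check valve is inoperative, Supply hose degraded, Vaporizer fails}; {A APL valve degraded, APL valve 2 faulted, C pipeline inlet malfunctions, CO2 absorber is down, Right O2 cylinder fails, Standby check valve is inoperative, Supply hose degraded, Vaporizer fails}; {A APL valve degraded, C pipeline inlet malfunctions, C pressure regulator offline, CO2 absorber 2 fails, CO2 absorber is down, Standby check valve is inoperative, Supply hose degraded, Vaporizer fails}; {A APL valve degraded, APL valve 2 faulted, C pipeline inlet malfunctions, C pressure regulator offline, CO2 absorber is down, Standby check valve is inoperative, Supply hose degraded, Vaporizer fails}; {A APL valve degraded, C pipeline inlet malfunctions, CO2 absorber 2 fails, CO2 absorber is down, Primary fresh-gas outlet lost, Standby check valve is inoperative, Supply hose degraded, Vaporizer fails}; {A APL valve degraded, APL valve 2 faulted, C pipeline inlet malfunctions, CO2 absorber is down, Primary fresh-gas outlet lost, Standby check valve is inoperative, Supply hose degraded, Vaporizer fails}; {A APL valve degraded, C pipeline inlet malfunctions, CO2 absorber 2 fails, CO2 absorber is down, Flowmeter is inoperative, Standby check valve is inoperative, Supply hose degraded, Vaporizer fails}; {A APL valve degraded, APL valve 2 faulted, C pipeline inlet malfunctions, CO2 absorber is down, Flowmeter is inoperative, Standby check valve is inoperative, Supply hose degraded, Vaporizer fails}.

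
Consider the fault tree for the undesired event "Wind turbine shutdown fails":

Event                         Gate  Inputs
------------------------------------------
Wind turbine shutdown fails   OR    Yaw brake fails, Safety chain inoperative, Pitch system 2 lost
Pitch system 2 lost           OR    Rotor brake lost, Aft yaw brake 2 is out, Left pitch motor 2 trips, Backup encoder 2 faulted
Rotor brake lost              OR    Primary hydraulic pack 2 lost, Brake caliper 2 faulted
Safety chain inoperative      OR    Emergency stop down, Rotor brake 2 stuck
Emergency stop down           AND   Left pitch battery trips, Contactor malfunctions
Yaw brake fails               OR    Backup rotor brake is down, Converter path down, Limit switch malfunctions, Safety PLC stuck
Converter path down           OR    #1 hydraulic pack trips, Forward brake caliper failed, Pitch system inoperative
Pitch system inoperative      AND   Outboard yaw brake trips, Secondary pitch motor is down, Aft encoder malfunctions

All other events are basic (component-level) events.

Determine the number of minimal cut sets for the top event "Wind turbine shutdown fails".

13

Pitch system inoperative [AND]: one cut set from each child combined → 1 × 1 × 1 = 1 cut set(s).
Converter path down [OR]: union of children's cut sets → 3 cut set(s).
Yaw brake fails [OR]: union of children's cut sets → 6 cut set(s).
Emergency stop down [AND]: one cut set from each child combined → 1 × 1 = 1 cut set(s).
Safety chain inoperative [OR]: union of children's cut sets → 2 cut set(s).
Rotor brake lost [OR]: union of children's cut sets → 2 cut set(s).
Pitch system 2 lost [OR]: union of children's cut sets → 5 cut set(s).
Wind turbine shutdown fails [OR]: union of children's cut sets → 13 cut set(s).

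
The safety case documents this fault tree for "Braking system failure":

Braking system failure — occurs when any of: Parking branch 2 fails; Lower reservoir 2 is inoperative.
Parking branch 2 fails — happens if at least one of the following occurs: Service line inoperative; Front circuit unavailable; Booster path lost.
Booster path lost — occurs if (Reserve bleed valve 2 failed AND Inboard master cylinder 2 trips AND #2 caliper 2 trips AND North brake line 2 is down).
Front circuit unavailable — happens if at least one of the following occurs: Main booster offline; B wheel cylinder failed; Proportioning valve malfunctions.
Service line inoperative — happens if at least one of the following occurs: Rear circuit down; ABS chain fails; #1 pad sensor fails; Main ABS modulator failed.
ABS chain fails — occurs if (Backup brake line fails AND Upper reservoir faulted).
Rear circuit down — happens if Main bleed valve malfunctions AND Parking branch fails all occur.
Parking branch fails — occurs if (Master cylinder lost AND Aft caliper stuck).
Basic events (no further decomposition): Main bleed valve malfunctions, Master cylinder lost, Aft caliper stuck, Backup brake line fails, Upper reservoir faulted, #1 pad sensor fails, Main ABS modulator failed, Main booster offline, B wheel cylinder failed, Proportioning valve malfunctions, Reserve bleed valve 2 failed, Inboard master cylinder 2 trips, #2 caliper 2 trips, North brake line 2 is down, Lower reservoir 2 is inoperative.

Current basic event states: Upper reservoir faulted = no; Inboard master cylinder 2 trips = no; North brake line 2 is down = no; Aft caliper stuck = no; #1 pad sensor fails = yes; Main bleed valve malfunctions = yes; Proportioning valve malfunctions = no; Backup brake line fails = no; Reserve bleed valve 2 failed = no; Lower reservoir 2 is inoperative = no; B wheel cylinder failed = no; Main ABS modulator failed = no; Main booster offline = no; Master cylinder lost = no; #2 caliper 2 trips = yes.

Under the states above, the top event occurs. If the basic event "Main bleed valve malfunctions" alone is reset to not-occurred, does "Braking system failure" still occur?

Yes

Counterfactual: set "Main bleed valve malfunctions" to not occurred.
Parking branch fails [AND]: Master cylinder lost=not, Aft caliper stuck=not → not all inputs occur → does not occur.
Rear circuit down [AND]: Main bleed valve malfunctions=not, Parking branch fails=not → not all inputs occur → does not occur.
ABS chain fails [AND]: Backup brake line fails=not, Upper reservoir faulted=not → not all inputs occur → does not occur.
Service line inoperative [OR]: Rear circuit down=not, ABS chain fails=not, #1 pad sensor fails=occurs, Main ABS modulator failed=not → at least one input occurs → occurs.
Front circuit unavailable [OR]: Main booster offline=not, B wheel cylinder failed=not, Proportioning valve malfunctions=not → no input occurs → does not occur.
Booster path lost [AND]: Reserve bleed valve 2 failed=not, Inboard master cylinder 2 trips=not, #2 caliper 2 trips=occurs, North brake line 2 is down=not → not all inputs occur → does not occur.
Parking branch 2 fails [OR]: Service line inoperative=occurs, Front circuit unavailable=not, Booster path lost=not → at least one input occurs → occurs.
Braking system failure [OR]: Parking branch 2 fails=occurs, Lower reservoir 2 is inoperative=not → at least one input occurs → occurs.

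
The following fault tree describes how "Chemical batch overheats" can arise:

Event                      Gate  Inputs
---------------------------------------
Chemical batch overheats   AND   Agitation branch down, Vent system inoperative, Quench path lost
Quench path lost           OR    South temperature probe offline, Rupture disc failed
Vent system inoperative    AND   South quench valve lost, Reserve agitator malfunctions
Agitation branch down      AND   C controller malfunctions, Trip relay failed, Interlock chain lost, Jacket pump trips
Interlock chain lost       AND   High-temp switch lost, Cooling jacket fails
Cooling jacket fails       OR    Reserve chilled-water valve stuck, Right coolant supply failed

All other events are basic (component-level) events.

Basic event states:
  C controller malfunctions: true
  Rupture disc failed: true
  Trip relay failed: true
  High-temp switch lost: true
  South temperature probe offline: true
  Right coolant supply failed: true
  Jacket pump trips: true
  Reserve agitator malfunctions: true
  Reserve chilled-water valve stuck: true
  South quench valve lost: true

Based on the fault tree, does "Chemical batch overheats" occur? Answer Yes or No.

Cooling jacket fails [OR]: Reserve chilled-water valve stuck=occurs, Right coolant supply failed=occurs → at least one input occurs → occurs.
Interlock chain lost [AND]: High-temp switch lost=occurs, Cooling jacket fails=occurs → all inputs occur → occurs.
Agitation branch down [AND]: C controller malfunctions=occurs, Trip relay failed=occurs, Interlock chain lost=occurs, Jacket pump trips=occurs → all inputs occur → occurs.
Vent system inoperative [AND]: South quench valve lost=occurs, Reserve agitator malfunctions=occurs → all inputs occur → occurs.
Quench path lost [OR]: South temperature probe offline=occurs, Rupture disc failed=occurs → at least one input occurs → occurs.
Chemical batch overheats [AND]: Agitation branch down=occurs, Vent system inoperative=occurs, Quench path lost=occurs → all inputs occur → occurs.

Yes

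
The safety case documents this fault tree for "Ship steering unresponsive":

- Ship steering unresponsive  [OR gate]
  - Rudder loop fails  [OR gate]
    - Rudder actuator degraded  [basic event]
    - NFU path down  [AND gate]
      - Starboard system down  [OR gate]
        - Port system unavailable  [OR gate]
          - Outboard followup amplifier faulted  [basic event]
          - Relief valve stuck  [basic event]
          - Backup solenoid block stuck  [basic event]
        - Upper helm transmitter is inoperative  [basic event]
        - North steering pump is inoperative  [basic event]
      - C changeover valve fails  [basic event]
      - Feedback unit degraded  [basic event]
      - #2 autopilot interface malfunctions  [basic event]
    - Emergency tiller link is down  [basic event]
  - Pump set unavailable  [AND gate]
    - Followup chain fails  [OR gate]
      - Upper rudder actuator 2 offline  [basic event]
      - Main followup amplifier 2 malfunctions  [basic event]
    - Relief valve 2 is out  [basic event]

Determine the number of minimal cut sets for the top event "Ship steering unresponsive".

Port system unavailable [OR]: union of children's cut sets → 3 cut set(s).
Starboard system down [OR]: union of children's cut sets → 5 cut set(s).
NFU path down [AND]: one cut set from each child combined → 5 × 1 × 1 × 1 = 5 cut set(s).
Rudder loop fails [OR]: union of children's cut sets → 7 cut set(s).
Followup chain fails [OR]: union of children's cut sets → 2 cut set(s).
Pump set unavailable [AND]: one cut set from each child combined → 2 × 1 = 2 cut set(s).
Ship steering unresponsive [OR]: union of children's cut sets → 9 cut set(s).
Minimal cut sets: {Rudder actuator degraded}; {#2 autopilot interface malfunctions, C changeover valve fails, Feedback unit degraded, Outboard followup amplifier faulted}; {#2 autopilot interface malfunctions, C changeover valve fails, Feedback unit degraded, Relief valve stuck}; {#2 autopilot interface malfunctions, Backup solenoid block stuck, C changeover valve fails, Feedback unit degraded}; {#2 autopilot interface malfunctions, C changeover valve fails, Feedback unit degraded, Upper helm transmitter is inoperative}; {#2 autopilot interface malfunctions, C changeover valve fails, Feedback unit degraded, North steering pump is inoperative}; {Emergency tiller link is down}; {Relief valve 2 is out, Upper rudder actuator 2 offline}; {Main followup amplifier 2 malfunctions, Relief valve 2 is out}.

9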